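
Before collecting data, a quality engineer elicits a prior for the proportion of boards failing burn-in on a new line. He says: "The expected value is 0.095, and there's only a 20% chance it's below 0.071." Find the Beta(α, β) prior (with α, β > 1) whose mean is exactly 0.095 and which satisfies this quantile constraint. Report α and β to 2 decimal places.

With mean 0.095 fixed, write α = 0.095s, β = 0.905s where s = α+β.
Need P(θ < 0.071) = 0.2 under Beta(0.095s, 0.905s). Normal approximation: (q−m)/√(m(1−m)/s) ≈ z_{0.2} = -0.842, so s ≈ 0.095·0.905·(-0.842)²/(0.071−0.095)² = 105.7.
At s = 105.7: P(θ<0.071) ≈ 0.205. Adjusting to match 0.2 gives s ≈ 109.61.
So α = 0.095·109.61 ≈ 10.41, β = 0.905·109.61 ≈ 99.20.

α ≈ 10.41, β ≈ 99.20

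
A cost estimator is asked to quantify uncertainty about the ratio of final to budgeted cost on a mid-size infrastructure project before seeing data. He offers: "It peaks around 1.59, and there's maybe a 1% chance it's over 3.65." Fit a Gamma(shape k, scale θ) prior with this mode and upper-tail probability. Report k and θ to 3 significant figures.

Gamma(k,θ) with k>1 has mode (k−1)θ, so θ = 1.59/(k−1).
Need P(X < 3.65) = 0.99 with θ tied to k this way. Start at k = 2, θ = 1.59: P(X<3.65) ≈ 0.668.
Too low — raise k to concentrate. Iterating converges to k ≈ 7.92.
Then θ = 1.59/(7.92−1) ≈ 0.23.

k ≈ 7.92, θ ≈ 0.23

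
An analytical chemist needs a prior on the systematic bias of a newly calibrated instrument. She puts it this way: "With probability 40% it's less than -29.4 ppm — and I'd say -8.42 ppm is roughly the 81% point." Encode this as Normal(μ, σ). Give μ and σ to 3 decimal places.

For Normal(μ,σ), the p-quantile is μ + z_p·σ. Here z_{0.4} = -0.2533, z_{0.81} = 0.8779.
So -29.4 = μ − 0.2533σ and -8.42 = μ + 0.8779σ.
Subtracting: σ = (-8.42 − -29.4)/(0.8779 − (-0.2533)) = 18.546.
Then μ = -29.4 − (-0.2533)·18.546 = -24.701.

μ = -24.701, σ = 18.546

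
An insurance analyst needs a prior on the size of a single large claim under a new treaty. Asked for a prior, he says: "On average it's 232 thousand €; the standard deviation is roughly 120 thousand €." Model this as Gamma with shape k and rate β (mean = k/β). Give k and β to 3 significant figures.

For Gamma(k, rate β): mean = k/β, variance = k/β², so CV = 1/√k.
CV = SD/mean = 120/232 = 0.5172, hence k = 1/CV² = 3.74.
Then β = k/mean = 3.74/232 = 0.0161.

k ≈ 3.74, β ≈ 0.0161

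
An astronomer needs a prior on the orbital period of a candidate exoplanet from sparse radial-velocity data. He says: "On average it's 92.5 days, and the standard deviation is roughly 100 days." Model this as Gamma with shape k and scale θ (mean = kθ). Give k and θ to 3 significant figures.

For Gamma(k, scale θ): mean = kθ, variance = kθ², so CV = 1/√k.
CV = SD/mean = 100/92.5 = 1.081, hence k = 1/CV² = 0.856.
Then θ = mean/k = 92.5/0.856 = 108.

k ≈ 0.856, θ ≈ 108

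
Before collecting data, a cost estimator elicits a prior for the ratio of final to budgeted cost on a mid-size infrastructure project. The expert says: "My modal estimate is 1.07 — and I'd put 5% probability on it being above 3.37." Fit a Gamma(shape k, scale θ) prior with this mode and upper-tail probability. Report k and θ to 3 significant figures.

k ≈ 3, θ ≈ 0.536

Gamma(k,θ) with k>1 has mode (k−1)θ, so θ = 1.07/(k−1).
Need P(X < 3.37) = 0.95 with θ tied to k this way. Start at k = 2, θ = 1.07: P(X<3.37) ≈ 0.822.
Too low — raise k to concentrate. Iterating converges to k ≈ 3.
Then θ = 1.07/(3−1) ≈ 0.536.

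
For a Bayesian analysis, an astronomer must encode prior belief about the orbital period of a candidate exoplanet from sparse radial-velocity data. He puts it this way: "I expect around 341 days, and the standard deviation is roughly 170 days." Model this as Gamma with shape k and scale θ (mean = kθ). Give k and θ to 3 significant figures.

For Gamma(k, scale θ): mean = kθ, variance = kθ², so CV = 1/√k.
CV = SD/mean = 170/341 = 0.4985, hence k = 1/CV² = 4.02.
Then θ = mean/k = 341/4.02 = 84.8.

k ≈ 4.02, θ ≈ 84.8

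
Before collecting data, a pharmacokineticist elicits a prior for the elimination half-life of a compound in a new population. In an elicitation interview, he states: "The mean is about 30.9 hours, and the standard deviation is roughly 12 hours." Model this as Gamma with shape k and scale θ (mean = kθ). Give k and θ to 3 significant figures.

k ≈ 6.63, θ ≈ 4.66

For Gamma(k, scale θ): mean = kθ, variance = kθ², so CV = 1/√k.
CV = SD/mean = 12/30.9 = 0.3883, hence k = 1/CV² = 6.63.
Then θ = mean/k = 30.9/6.63 = 4.66.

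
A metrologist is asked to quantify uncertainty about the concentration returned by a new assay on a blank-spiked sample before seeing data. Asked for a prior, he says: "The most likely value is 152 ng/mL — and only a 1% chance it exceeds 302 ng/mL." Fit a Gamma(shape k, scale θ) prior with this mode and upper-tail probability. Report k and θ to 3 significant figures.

Gamma(k,θ) with k>1 has mode (k−1)θ, so θ = 152/(k−1).
Need P(X < 302) = 0.99 with θ tied to k this way. Start at k = 2, θ = 152: P(X<302) ≈ 0.590.
Too low — raise k to concentrate. Iterating converges to k ≈ 11.4.
Then θ = 152/(11.4−1) ≈ 14.6.

k ≈ 11.4, θ ≈ 14.6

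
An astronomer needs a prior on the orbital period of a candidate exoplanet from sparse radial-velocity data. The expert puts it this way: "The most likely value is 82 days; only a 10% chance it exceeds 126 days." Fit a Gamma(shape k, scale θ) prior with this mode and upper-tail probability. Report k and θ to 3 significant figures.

Gamma(k,θ) with k>1 has mode (k−1)θ, so θ = 82/(k−1).
Need P(X < 126) = 0.9 with θ tied to k this way. Start at k = 2, θ = 82: P(X<126) ≈ 0.454.
Too low — raise k to concentrate. Iterating converges to k ≈ 11.1.
Then θ = 82/(11.1−1) ≈ 8.1.

k ≈ 11.1, θ ≈ 8.1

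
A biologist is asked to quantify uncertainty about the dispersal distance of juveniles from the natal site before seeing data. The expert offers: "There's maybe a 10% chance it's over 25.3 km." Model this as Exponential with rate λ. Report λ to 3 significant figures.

λ ≈ 0.091

P(T > 25.3) = e^(−λ·25.3) = 0.1, so λ = −ln(0.1)/25.3 = 0.091.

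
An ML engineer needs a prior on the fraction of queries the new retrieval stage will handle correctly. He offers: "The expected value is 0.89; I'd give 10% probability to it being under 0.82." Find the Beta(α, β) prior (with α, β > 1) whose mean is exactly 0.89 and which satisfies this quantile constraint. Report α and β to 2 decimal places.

With mean 0.89 fixed, write α = 0.89s, β = 0.11s where s = α+β.
Need P(θ < 0.82) = 0.1 under Beta(0.89s, 0.11s). Normal approximation: (q−m)/√(m(1−m)/s) ≈ z_{0.1} = -1.28, so s ≈ 0.89·0.11·(-1.28)²/(0.82−0.89)² = 32.8.
At s = 32.8: P(θ<0.82) ≈ 0.107. Adjusting to match 0.1 gives s ≈ 35.60.
So α = 0.89·35.60 ≈ 31.68, β = 0.11·35.60 ≈ 3.92.

α ≈ 31.68, β ≈ 3.92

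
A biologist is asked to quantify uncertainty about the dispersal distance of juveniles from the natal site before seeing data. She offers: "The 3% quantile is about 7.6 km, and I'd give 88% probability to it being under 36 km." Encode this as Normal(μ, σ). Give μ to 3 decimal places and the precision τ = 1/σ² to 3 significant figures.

μ = 25.080, τ = 0.0116

The p-quantile of Normal(μ,σ) is μ + z_p·σ, with z_{0.03} = -1.881 and z_{0.88} = 1.175.
Eliminate σ: μ = (z₂·x₁ − z₁·x₂)/(z₂ − z₁) = (1.175·7.6 − (-1.881)·36)/3.056 = 25.080.
Then σ = (x₂ − x₁)/(z₂ − z₁) = (36 − 7.6)/3.056 = 9.294.
Precision τ = 1/σ² = 1/9.294² = 0.0116.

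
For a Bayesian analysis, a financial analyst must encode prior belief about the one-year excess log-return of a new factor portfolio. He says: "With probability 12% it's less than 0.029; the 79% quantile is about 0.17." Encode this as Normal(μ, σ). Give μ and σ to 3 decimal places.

μ = 0.113, σ = 0.071

For Normal(μ,σ), the p-quantile is μ + z_p·σ. Here z_{0.12} = -1.175, z_{0.79} = 0.8064.
So 0.029 = μ − 1.175σ and 0.17 = μ + 0.8064σ.
Subtracting: σ = (0.17 − 0.029)/(0.8064 − (-1.175)) = 0.071.
Then μ = 0.029 − (-1.175)·0.071 = 0.113.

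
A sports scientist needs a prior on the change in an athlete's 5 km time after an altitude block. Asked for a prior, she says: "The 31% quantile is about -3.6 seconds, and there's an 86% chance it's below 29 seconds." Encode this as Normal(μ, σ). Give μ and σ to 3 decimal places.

μ = 6.656, σ = 20.683

The p-quantile of Normal(μ,σ) is μ + z_p·σ, with z_{0.31} = -0.4959 and z_{0.86} = 1.08.
Eliminate σ: μ = (z₂·x₁ − z₁·x₂)/(z₂ − z₁) = (1.08·-3.6 − (-0.4959)·29)/1.576 = 6.656.
Then σ = (x₂ − x₁)/(z₂ − z₁) = (29 − -3.6)/1.576 = 20.683.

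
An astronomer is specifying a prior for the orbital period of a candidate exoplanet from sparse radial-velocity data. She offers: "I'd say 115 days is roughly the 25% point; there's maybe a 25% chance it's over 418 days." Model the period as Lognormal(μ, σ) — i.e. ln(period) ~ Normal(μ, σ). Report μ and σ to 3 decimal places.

If T ~ Lognormal(μ,σ) then ln T ~ Normal(μ,σ), so the p-quantile of ln T is μ + z_p·σ.
ln(115) = 4.745 and ln(418) = 6.035; z_{0.25} = -0.6745, z_{0.75} = 0.6745.
σ = (6.035 − 4.745)/(0.6745 − (-0.6745)) = 0.957.
μ = 4.745 − (-0.6745)·0.957 = 5.390.

μ ≈ 5.390, σ ≈ 0.957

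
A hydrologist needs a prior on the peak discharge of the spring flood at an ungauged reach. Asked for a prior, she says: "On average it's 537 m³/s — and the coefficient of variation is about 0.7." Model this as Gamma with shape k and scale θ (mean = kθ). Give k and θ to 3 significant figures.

For Gamma(k, scale θ): mean = kθ, variance = kθ², so CV = 1/√k.
CV = 0.7, hence k = 1/CV² = 2.04.
Then θ = mean/k = 537/2.04 = 263.

k ≈ 2.04, θ ≈ 263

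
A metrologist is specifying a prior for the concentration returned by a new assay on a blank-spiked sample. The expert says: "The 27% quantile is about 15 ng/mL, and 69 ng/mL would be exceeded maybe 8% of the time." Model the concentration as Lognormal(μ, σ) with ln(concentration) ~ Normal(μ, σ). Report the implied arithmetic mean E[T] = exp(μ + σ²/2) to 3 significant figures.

If T ~ Lognormal(μ,σ) then ln T ~ Normal(μ,σ), so the p-quantile of ln T is μ + z_p·σ.
ln(15) = 2.708 and ln(69) = 4.234; z_{0.27} = -0.6128, z_{0.92} = 1.405.
σ = (4.234 − 2.708)/(1.405 − (-0.6128)) = 0.756.
μ = 2.708 − (-0.6128)·0.756 = 3.171.
E[T] = exp(μ + σ²/2) = exp(3.171 + 0.2860) = 31.7 ng/mL.

E[T] ≈ 31.7 ng/mL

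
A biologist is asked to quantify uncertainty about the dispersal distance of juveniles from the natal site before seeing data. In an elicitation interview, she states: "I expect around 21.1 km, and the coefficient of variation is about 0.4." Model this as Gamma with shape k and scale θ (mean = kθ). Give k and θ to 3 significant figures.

k ≈ 6.25, θ ≈ 3.38

For Gamma(k, scale θ): mean = kθ, variance = kθ², so CV = 1/√k.
CV = 0.4, hence k = 1/CV² = 6.25.
Then θ = mean/k = 21.1/6.25 = 3.38.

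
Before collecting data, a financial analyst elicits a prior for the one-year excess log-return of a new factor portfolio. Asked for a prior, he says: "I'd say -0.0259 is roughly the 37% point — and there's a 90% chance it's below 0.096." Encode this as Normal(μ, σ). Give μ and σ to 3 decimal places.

μ = -0.001, σ = 0.076

The p-quantile of Normal(μ,σ) is μ + z_p·σ, with z_{0.37} = -0.3319 and z_{0.9} = 1.282.
Eliminate σ: μ = (z₂·x₁ − z₁·x₂)/(z₂ − z₁) = (1.282·-0.0259 − (-0.3319)·0.096)/1.613 = -0.001.
Then σ = (x₂ − x₁)/(z₂ − z₁) = (0.096 − -0.0259)/1.613 = 0.076.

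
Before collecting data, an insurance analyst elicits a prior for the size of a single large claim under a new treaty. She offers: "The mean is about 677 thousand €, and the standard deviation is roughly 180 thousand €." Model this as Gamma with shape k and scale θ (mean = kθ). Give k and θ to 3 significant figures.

For Gamma(k, scale θ): mean = kθ, variance = kθ², so CV = 1/√k.
CV = SD/mean = 180/677 = 0.2659, hence k = 1/CV² = 14.1.
Then θ = mean/k = 677/14.1 = 47.9.

k ≈ 14.1, θ ≈ 47.9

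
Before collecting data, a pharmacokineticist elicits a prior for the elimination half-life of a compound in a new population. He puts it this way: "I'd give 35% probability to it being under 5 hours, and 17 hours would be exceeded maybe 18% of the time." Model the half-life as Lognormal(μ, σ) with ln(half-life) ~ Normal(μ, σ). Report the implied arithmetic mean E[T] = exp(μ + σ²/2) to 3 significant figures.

E[T] ≈ 11.2 hours

If T ~ Lognormal(μ,σ) then ln T ~ Normal(μ,σ), so the p-quantile of ln T is μ + z_p·σ.
ln(5) = 1.609 and ln(17) = 2.833; z_{0.35} = -0.3853, z_{0.82} = 0.9154.
σ = (2.833 − 1.609)/(0.9154 − (-0.3853)) = 0.941.
μ = 1.609 − (-0.3853)·0.941 = 1.972.
E[T] = exp(μ + σ²/2) = exp(1.972 + 0.4426) = 11.2 hours.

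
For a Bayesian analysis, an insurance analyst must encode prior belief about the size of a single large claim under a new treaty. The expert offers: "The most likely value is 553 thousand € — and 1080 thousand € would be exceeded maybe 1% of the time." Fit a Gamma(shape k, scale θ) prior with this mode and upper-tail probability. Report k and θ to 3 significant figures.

k ≈ 12, θ ≈ 50.2

Gamma(k,θ) with k>1 has mode (k−1)θ, so θ = 553/(k−1).
Need P(X < 1080) = 0.99 with θ tied to k this way. Start at k = 2, θ = 553: P(X<1080) ≈ 0.581.
Too low — raise k to concentrate. Iterating converges to k ≈ 12.
Then θ = 553/(12−1) ≈ 50.2.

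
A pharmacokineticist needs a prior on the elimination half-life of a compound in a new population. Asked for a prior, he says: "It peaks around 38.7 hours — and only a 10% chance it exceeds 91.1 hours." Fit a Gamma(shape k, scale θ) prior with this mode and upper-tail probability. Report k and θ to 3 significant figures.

Gamma(k,θ) with k>1 has mode (k−1)θ, so θ = 38.7/(k−1).
Need P(X < 91.1) = 0.9 with θ tied to k this way. Start at k = 2, θ = 38.7: P(X<91.1) ≈ 0.681.
Too low — raise k to concentrate. Iterating converges to k ≈ 3.62.
Then θ = 38.7/(3.62−1) ≈ 14.8.

k ≈ 3.62, θ ≈ 14.8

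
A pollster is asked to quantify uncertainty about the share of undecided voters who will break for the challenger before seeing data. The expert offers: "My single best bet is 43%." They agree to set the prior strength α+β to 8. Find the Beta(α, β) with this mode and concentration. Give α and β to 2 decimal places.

α = 3.58, β = 4.42

For α,β > 1 the Beta mode is (α−1)/(α+β−2). With α+β = 8, the mode is (α−1)/6.
Set (α−1)/6 = 0.43 → α = 1 + 0.43·6 = 3.58.
β = 8 − α = 4.42.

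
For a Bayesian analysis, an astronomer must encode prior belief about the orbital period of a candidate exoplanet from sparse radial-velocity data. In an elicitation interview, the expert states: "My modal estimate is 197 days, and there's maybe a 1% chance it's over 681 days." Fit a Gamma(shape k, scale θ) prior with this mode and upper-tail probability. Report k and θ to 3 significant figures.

Gamma(k,θ) with k>1 has mode (k−1)θ, so θ = 197/(k−1).
Need P(X < 681) = 0.99 with θ tied to k this way. Start at k = 2, θ = 197: P(X<681) ≈ 0.859.
Too low — raise k to concentrate. Iterating converges to k ≈ 3.82.
Then θ = 197/(3.82−1) ≈ 69.7.

k ≈ 3.82, θ ≈ 69.7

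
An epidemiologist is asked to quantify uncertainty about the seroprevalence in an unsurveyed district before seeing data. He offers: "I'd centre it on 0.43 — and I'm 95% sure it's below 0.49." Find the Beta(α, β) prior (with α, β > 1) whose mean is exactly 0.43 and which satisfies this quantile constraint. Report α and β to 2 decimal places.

With mean 0.43 fixed, write α = 0.43s, β = 0.57s where s = α+β.
Need P(θ < 0.49) = 0.95 under Beta(0.43s, 0.57s). Normal approximation: (q−m)/√(m(1−m)/s) ≈ z_{0.95} = 1.64, so s ≈ 0.43·0.57·(1.64)²/(0.49−0.43)² = 184.2.
At s = 184.2: P(θ<0.49) ≈ 0.949. Adjusting to match 0.95 gives s ≈ 185.99.
So α = 0.43·185.99 ≈ 79.98, β = 0.57·185.99 ≈ 106.01.

α ≈ 79.98, β ≈ 106.01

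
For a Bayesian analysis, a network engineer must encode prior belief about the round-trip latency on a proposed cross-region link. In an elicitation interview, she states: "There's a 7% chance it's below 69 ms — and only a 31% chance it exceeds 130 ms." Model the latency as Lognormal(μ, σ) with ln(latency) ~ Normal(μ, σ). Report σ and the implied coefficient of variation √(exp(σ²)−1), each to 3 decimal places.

σ ≈ 0.321, CV ≈ 0.330

If T ~ Lognormal(μ,σ) then ln T ~ Normal(μ,σ), so the p-quantile of ln T is μ + z_p·σ.
ln(69) = 4.234 and ln(130) = 4.868; z_{0.07} = -1.476, z_{0.69} = 0.4959.
σ = (4.868 − 4.234)/(0.4959 − (-1.476)) = 0.321.
μ = 4.234 − (-1.476)·0.321 = 4.708.
CV = √(exp(σ²)−1) = √(exp(0.1032)−1) = 0.330.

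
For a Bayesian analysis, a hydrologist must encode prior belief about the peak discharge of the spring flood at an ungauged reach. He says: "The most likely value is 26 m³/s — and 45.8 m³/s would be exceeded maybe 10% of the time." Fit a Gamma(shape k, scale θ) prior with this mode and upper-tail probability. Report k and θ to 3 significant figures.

k ≈ 6.93, θ ≈ 4.39

Gamma(k,θ) with k>1 has mode (k−1)θ, so θ = 26/(k−1).
Need P(X < 45.8) = 0.9 with θ tied to k this way. Start at k = 2, θ = 26: P(X<45.8) ≈ 0.526.
Too low — raise k to concentrate. Iterating converges to k ≈ 6.93.
Then θ = 26/(6.93−1) ≈ 4.39.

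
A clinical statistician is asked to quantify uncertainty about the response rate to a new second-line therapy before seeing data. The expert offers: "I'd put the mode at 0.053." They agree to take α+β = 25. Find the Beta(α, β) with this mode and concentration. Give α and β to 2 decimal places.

For α,β > 1 the Beta mode is (α−1)/(α+β−2). With α+β = 25, the mode is (α−1)/23.
Set (α−1)/23 = 0.053 → α = 1 + 0.053·23 = 2.22.
β = 25 − α = 22.78.

α = 2.22, β = 22.78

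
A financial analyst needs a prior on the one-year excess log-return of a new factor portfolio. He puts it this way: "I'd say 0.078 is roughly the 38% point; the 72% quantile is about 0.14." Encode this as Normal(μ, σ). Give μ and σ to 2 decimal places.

The p-quantile of Normal(μ,σ) is μ + z_p·σ, with z_{0.38} = -0.3055 and z_{0.72} = 0.5828.
Eliminate σ: μ = (z₂·x₁ − z₁·x₂)/(z₂ − z₁) = (0.5828·0.078 − (-0.3055)·0.14)/0.8883 = 0.10.
Then σ = (x₂ − x₁)/(z₂ − z₁) = (0.14 − 0.078)/0.8883 = 0.07.

μ = 0.10, σ = 0.07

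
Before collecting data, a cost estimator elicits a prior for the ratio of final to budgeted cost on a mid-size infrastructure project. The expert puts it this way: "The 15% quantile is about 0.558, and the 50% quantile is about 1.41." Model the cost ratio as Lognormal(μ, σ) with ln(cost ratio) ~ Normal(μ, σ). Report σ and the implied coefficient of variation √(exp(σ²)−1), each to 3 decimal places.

σ ≈ 0.894, CV ≈ 1.107

If T ~ Lognormal(μ,σ) then ln T ~ Normal(μ,σ), so the p-quantile of ln T is μ + z_p·σ.
ln(0.558) = -0.5834 and ln(1.41) = 0.3436; z_{0.15} = -1.036, z_{0.5} = 0.
σ = (0.3436 − -0.5834)/(0 − (-1.036)) = 0.894.
μ = -0.5834 − (-1.036)·0.894 = 0.344.
CV = √(exp(σ²)−1) = √(exp(0.8000)−1) = 1.107.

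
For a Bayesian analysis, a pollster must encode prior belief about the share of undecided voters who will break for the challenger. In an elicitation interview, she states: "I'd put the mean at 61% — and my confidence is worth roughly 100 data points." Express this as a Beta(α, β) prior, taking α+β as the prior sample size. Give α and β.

α = 61, β = 39

Under the effective-sample-size interpretation, Beta(α, β) has prior mean α/(α+β) and prior sample size α+β.
So α+β = 100 and α/(α+β) = 0.61, giving α = 0.61·100 = 61 and β = 100 − 61 = 39.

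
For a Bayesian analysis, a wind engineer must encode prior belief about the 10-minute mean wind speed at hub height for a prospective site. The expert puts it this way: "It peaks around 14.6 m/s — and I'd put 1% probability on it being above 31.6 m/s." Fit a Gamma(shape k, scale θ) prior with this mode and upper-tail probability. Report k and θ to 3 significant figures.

k ≈ 9.11, θ ≈ 1.8

Gamma(k,θ) with k>1 has mode (k−1)θ, so θ = 14.6/(k−1).
Need P(X < 31.6) = 0.99 with θ tied to k this way. Start at k = 2, θ = 14.6: P(X<31.6) ≈ 0.637.
Too low — raise k to concentrate. Iterating converges to k ≈ 9.11.
Then θ = 14.6/(9.11−1) ≈ 1.8.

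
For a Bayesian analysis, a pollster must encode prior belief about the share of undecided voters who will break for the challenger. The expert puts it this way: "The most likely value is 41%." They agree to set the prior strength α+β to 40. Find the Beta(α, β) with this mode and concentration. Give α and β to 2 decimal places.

α = 16.58, β = 23.42

For α,β > 1 the Beta mode is (α−1)/(α+β−2). With α+β = 40, the mode is (α−1)/38.
Set (α−1)/38 = 0.41 → α = 1 + 0.41·38 = 16.58.
β = 40 − α = 23.42.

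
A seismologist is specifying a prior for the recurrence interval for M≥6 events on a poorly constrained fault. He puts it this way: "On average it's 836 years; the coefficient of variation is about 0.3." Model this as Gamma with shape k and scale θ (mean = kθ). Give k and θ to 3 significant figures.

k ≈ 11.1, θ ≈ 75.2

For Gamma(k, scale θ): mean = kθ, variance = kθ², so CV = 1/√k.
CV = 0.3, hence k = 1/CV² = 11.1.
Then θ = mean/k = 836/11.1 = 75.2.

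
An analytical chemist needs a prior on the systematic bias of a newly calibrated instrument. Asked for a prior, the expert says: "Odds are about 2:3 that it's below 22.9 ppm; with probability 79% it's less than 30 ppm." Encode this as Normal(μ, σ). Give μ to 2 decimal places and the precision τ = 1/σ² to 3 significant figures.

The p-quantile of Normal(μ,σ) is μ + z_p·σ, with z_{0.4} = -0.2533 and z_{0.79} = 0.8064.
Eliminate σ: μ = (z₂·x₁ − z₁·x₂)/(z₂ − z₁) = (0.8064·22.9 − (-0.2533)·30)/1.06 = 24.60.
Then σ = (x₂ − x₁)/(z₂ − z₁) = (30 − 22.9)/1.06 = 6.70.
Precision τ = 1/σ² = 1/6.7² = 0.0223.

μ = 24.60, τ = 0.0223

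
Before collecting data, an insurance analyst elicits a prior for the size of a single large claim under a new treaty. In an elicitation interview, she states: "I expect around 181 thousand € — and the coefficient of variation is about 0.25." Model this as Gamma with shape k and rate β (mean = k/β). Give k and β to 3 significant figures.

For Gamma(k, rate β): mean = k/β, variance = k/β², so CV = 1/√k.
CV = 0.25, hence k = 1/CV² = 16.
Then β = k/mean = 16/181 = 0.0884.

k ≈ 16, β ≈ 0.0884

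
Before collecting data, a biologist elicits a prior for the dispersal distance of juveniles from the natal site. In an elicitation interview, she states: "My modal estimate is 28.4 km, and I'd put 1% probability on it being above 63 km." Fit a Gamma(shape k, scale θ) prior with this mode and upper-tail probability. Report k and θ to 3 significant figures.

Gamma(k,θ) with k>1 has mode (k−1)θ, so θ = 28.4/(k−1).
Need P(X < 63) = 0.99 with θ tied to k this way. Start at k = 2, θ = 28.4: P(X<63) ≈ 0.650.
Too low — raise k to concentrate. Iterating converges to k ≈ 8.58.
Then θ = 28.4/(8.58−1) ≈ 3.75.

k ≈ 8.58, θ ≈ 3.75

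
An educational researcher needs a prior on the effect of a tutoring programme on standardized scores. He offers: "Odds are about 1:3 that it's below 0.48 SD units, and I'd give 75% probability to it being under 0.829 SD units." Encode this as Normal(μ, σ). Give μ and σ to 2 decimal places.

μ = 0.65, σ = 0.26

For Normal(μ,σ), the p-quantile is μ + z_p·σ. Here z_{0.25} = -0.6745, z_{0.75} = 0.6745.
So 0.48 = μ − 0.6745σ and 0.829 = μ + 0.6745σ.
Subtracting: σ = (0.829 − 0.48)/(0.6745 − (-0.6745)) = 0.26.
Then μ = 0.48 − (-0.6745)·0.26 = 0.65.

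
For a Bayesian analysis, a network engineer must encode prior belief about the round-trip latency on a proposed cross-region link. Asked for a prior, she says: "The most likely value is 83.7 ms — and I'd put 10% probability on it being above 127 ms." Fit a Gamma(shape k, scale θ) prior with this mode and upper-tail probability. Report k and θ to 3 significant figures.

Gamma(k,θ) with k>1 has mode (k−1)θ, so θ = 83.7/(k−1).
Need P(X < 127) = 0.9 with θ tied to k this way. Start at k = 2, θ = 83.7: P(X<127) ≈ 0.448.
Too low — raise k to concentrate. Iterating converges to k ≈ 11.7.
Then θ = 83.7/(11.7−1) ≈ 7.81.

k ≈ 11.7, θ ≈ 7.81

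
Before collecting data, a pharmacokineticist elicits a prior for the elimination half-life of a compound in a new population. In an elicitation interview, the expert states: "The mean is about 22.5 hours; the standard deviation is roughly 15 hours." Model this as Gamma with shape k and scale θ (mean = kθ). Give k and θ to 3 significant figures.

For Gamma(k, scale θ): mean = kθ, variance = kθ², so CV = 1/√k.
CV = SD/mean = 15/22.5 = 0.6667, hence k = 1/CV² = 2.25.
Then θ = mean/k = 22.5/2.25 = 10.

k ≈ 2.25, θ ≈ 10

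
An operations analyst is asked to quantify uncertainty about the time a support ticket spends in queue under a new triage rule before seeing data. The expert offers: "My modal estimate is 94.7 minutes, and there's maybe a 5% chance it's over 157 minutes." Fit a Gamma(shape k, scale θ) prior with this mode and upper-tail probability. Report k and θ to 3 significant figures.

k ≈ 11.9, θ ≈ 8.66

Gamma(k,θ) with k>1 has mode (k−1)θ, so θ = 94.7/(k−1).
Need P(X < 157) = 0.95 with θ tied to k this way. Start at k = 2, θ = 94.7: P(X<157) ≈ 0.494.
Too low — raise k to concentrate. Iterating converges to k ≈ 11.9.
Then θ = 94.7/(11.9−1) ≈ 8.66.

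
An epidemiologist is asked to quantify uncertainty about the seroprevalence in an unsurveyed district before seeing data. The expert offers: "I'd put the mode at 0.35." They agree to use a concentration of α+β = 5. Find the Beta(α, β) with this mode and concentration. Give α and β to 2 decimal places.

α = 2.05, β = 2.95

For α,β > 1 the Beta mode is (α−1)/(α+β−2). With α+β = 5, the mode is (α−1)/3.
Set (α−1)/3 = 0.35 → α = 1 + 0.35·3 = 2.05.
β = 5 − α = 2.95.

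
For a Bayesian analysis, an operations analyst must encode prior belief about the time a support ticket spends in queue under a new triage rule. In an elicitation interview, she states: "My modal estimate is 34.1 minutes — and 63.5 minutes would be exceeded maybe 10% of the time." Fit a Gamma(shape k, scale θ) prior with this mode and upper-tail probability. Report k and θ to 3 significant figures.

k ≈ 5.94, θ ≈ 6.9

Gamma(k,θ) with k>1 has mode (k−1)θ, so θ = 34.1/(k−1).
Need P(X < 63.5) = 0.9 with θ tied to k this way. Start at k = 2, θ = 34.1: P(X<63.5) ≈ 0.555.
Too low — raise k to concentrate. Iterating converges to k ≈ 5.94.
Then θ = 34.1/(5.94−1) ≈ 6.9.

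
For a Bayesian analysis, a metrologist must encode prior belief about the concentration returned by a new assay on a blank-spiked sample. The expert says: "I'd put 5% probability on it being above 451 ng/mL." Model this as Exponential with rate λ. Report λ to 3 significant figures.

P(T > 451.0) = e^(−λ·451.0) = 0.05, so λ = −ln(0.05)/451.0 = 0.00664.

λ ≈ 0.00664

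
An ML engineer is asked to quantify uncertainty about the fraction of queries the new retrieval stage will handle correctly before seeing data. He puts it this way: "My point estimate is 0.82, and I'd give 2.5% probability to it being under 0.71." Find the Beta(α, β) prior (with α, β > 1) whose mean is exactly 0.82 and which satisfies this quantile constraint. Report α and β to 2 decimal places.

With mean 0.82 fixed, write α = 0.82s, β = 0.18s where s = α+β.
Need P(θ < 0.71) = 0.025 under Beta(0.82s, 0.18s). Normal approximation: (q−m)/√(m(1−m)/s) ≈ z_{0.025} = -1.96, so s ≈ 0.82·0.18·(-1.96)²/(0.71−0.82)² = 46.9.
At s = 46.9: P(θ<0.71) ≈ 0.035. Adjusting to match 0.025 gives s ≈ 55.74.
So α = 0.82·55.74 ≈ 45.70, β = 0.18·55.74 ≈ 10.03.

α ≈ 45.70, β ≈ 10.03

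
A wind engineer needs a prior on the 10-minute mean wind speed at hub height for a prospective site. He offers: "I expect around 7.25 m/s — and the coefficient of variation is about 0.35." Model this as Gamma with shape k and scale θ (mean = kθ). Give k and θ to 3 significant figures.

For Gamma(k, scale θ): mean = kθ, variance = kθ², so CV = 1/√k.
CV = 0.35, hence k = 1/CV² = 8.16.
Then θ = mean/k = 7.25/8.16 = 0.888.

k ≈ 8.16, θ ≈ 0.888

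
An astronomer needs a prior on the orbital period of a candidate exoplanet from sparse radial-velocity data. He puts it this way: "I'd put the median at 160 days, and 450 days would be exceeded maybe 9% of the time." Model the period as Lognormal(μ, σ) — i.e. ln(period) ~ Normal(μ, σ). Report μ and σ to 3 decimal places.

μ ≈ 5.075, σ ≈ 0.771

If T ~ Lognormal(μ,σ) then ln T ~ Normal(μ,σ), so the p-quantile of ln T is μ + z_p·σ.
ln(160) = 5.075 and ln(450) = 6.109; z_{0.5} = 0, z_{0.91} = 1.341.
σ = (6.109 − 5.075)/(1.341 − (0)) = 0.771.
μ = 5.075 − (0)·0.771 = 5.075.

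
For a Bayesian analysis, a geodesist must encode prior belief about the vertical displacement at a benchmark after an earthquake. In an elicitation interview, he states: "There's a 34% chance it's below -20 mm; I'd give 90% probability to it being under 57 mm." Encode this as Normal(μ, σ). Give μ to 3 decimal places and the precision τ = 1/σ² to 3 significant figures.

The p-quantile of Normal(μ,σ) is μ + z_p·σ, with z_{0.34} = -0.4125 and z_{0.9} = 1.282.
Eliminate σ: μ = (z₂·x₁ − z₁·x₂)/(z₂ − z₁) = (1.282·-20 − (-0.4125)·57)/1.694 = -1.252.
Then σ = (x₂ − x₁)/(z₂ − z₁) = (57 − -20)/1.694 = 45.454.
Precision τ = 1/σ² = 1/45.45² = 0.000484.

μ = -1.252, τ = 0.000484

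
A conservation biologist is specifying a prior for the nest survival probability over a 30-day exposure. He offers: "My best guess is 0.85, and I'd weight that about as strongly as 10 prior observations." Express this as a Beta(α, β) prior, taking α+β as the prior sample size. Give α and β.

α = 8.5, β = 1.5

Under the effective-sample-size interpretation, Beta(α, β) has prior mean α/(α+β) and prior sample size α+β.
So α+β = 10 and α/(α+β) = 0.85, giving α = 0.85·10 = 8.5 and β = 10 − 8.5 = 1.5.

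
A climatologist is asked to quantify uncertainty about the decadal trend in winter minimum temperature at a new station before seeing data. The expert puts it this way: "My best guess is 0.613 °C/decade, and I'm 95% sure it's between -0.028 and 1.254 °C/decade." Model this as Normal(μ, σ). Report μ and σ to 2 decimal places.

μ = 0.61, σ = 0.33

A symmetric 95% interval runs μ ± z·σ with z = 1.96.
Half-width = 0.641, so σ = 0.641/1.96 = 0.33.
μ is the stated best guess, 0.61.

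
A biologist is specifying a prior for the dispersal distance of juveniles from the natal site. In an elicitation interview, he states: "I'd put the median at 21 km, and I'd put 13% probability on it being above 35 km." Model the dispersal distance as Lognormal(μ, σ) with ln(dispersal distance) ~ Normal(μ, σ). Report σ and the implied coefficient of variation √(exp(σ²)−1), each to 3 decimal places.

If T ~ Lognormal(μ,σ) then ln T ~ Normal(μ,σ), so the p-quantile of ln T is μ + z_p·σ.
ln(21) = 3.045 and ln(35) = 3.555; z_{0.5} = 0, z_{0.87} = 1.126.
σ = (3.555 − 3.045)/(1.126 − (0)) = 0.454.
μ = 3.045 − (0)·0.454 = 3.045.
CV = √(exp(σ²)−1) = √(exp(0.2057)−1) = 0.478.

σ ≈ 0.454, CV ≈ 0.478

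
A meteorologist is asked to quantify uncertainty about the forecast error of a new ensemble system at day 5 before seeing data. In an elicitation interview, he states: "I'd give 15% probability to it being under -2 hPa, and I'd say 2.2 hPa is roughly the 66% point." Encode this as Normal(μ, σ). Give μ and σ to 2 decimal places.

The p-quantile of Normal(μ,σ) is μ + z_p·σ, with z_{0.15} = -1.036 and z_{0.66} = 0.4125.
Eliminate σ: μ = (z₂·x₁ − z₁·x₂)/(z₂ − z₁) = (0.4125·-2 − (-1.036)·2.2)/1.449 = 1.00.
Then σ = (x₂ − x₁)/(z₂ − z₁) = (2.2 − -2)/1.449 = 2.90.

μ = 1.00, σ = 2.90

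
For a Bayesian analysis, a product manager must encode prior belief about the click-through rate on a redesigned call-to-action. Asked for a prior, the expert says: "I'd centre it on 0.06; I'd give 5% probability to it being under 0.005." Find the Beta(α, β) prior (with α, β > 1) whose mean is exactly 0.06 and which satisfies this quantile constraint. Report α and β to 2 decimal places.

α ≈ 1.21, β ≈ 18.96

With mean 0.06 fixed, write α = 0.06s, β = 0.94s where s = α+β.
Need P(θ < 0.005) = 0.05 under Beta(0.06s, 0.94s). Normal approximation: (q−m)/√(m(1−m)/s) ≈ z_{0.05} = -1.64, so s ≈ 0.06·0.94·(-1.64)²/(0.005−0.06)² = 50.4.
At s = 50.4: P(θ<0.005) ≈ 0.002. Adjusting to match 0.05 gives s ≈ 20.17.
So α = 0.06·20.17 ≈ 1.21, β = 0.94·20.17 ≈ 18.96.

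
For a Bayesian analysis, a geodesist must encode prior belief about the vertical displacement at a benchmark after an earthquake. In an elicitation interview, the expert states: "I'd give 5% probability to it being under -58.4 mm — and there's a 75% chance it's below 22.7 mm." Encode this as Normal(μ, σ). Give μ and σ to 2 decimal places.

For Normal(μ,σ), the p-quantile is μ + z_p·σ. Here z_{0.05} = -1.645, z_{0.75} = 0.6745.
So -58.4 = μ − 1.645σ and 22.7 = μ + 0.6745σ.
Subtracting: σ = (22.7 − -58.4)/(0.6745 − (-1.645)) = 34.97.
Then μ = -58.4 − (-1.645)·34.97 = -0.88.

μ = -0.88, σ = 34.97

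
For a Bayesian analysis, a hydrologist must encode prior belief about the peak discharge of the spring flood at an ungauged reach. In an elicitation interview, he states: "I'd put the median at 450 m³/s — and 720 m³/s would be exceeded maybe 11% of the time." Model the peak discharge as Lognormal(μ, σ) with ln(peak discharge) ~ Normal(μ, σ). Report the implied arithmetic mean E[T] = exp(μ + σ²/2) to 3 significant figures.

If T ~ Lognormal(μ,σ) then ln T ~ Normal(μ,σ), so the p-quantile of ln T is μ + z_p·σ.
ln(450) = 6.109 and ln(720) = 6.579; z_{0.5} = 0, z_{0.89} = 1.227.
σ = (6.579 − 6.109)/(1.227 − (0)) = 0.383.
μ = 6.109 − (0)·0.383 = 6.109.
E[T] = exp(μ + σ²/2) = exp(6.109 + 0.0734) = 484 m³/s.

E[T] ≈ 484 m³/s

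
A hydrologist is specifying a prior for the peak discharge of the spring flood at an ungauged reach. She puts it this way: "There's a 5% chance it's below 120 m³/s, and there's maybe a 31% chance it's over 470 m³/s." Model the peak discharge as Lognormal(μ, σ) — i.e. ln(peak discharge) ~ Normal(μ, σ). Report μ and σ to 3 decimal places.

μ ≈ 5.837, σ ≈ 0.638

If T ~ Lognormal(μ,σ) then ln T ~ Normal(μ,σ), so the p-quantile of ln T is μ + z_p·σ.
ln(120) = 4.787 and ln(470) = 6.153; z_{0.05} = -1.645, z_{0.69} = 0.4959.
σ = (6.153 − 4.787)/(0.4959 − (-1.645)) = 0.638.
μ = 4.787 − (-1.645)·0.638 = 5.837.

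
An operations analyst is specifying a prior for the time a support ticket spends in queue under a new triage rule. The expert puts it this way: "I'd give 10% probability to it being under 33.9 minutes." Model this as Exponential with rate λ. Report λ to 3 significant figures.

λ ≈ 0.00311

P(T < 33.9) = 1 − e^(−λ·33.9) = 0.1, so λ = −ln(1−0.1)/33.9 = −ln(0.9)/33.9 = 0.00311.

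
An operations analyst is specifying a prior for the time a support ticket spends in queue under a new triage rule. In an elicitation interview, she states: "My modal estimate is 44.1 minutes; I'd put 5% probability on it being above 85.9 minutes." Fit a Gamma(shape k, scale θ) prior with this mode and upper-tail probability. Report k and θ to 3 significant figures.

Gamma(k,θ) with k>1 has mode (k−1)θ, so θ = 44.1/(k−1).
Need P(X < 85.9) = 0.95 with θ tied to k this way. Start at k = 2, θ = 44.1: P(X<85.9) ≈ 0.580.
Too low — raise k to concentrate. Iterating converges to k ≈ 7.24.
Then θ = 44.1/(7.24−1) ≈ 7.06.

k ≈ 7.24, θ ≈ 7.06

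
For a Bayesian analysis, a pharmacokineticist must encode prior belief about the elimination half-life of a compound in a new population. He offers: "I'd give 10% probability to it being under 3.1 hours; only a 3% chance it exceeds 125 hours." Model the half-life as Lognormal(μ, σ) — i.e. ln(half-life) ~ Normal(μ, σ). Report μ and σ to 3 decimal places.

If T ~ Lognormal(μ,σ) then ln T ~ Normal(μ,σ), so the p-quantile of ln T is μ + z_p·σ.
ln(3.1) = 1.131 and ln(125) = 4.828; z_{0.1} = -1.282, z_{0.97} = 1.881.
σ = (4.828 − 1.131)/(1.881 − (-1.282)) = 1.169.
μ = 1.131 − (-1.282)·1.169 = 2.630.

μ ≈ 2.630, σ ≈ 1.169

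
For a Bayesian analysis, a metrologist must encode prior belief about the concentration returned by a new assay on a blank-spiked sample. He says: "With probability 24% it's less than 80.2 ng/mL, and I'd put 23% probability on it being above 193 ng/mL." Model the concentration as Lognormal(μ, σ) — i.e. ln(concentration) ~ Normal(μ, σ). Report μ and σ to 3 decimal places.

If T ~ Lognormal(μ,σ) then ln T ~ Normal(μ,σ), so the p-quantile of ln T is μ + z_p·σ.
ln(80.2) = 4.385 and ln(193) = 5.263; z_{0.24} = -0.7063, z_{0.77} = 0.7388.
σ = (5.263 − 4.385)/(0.7388 − (-0.7063)) = 0.608.
μ = 4.385 − (-0.7063)·0.608 = 4.814.

μ ≈ 4.814, σ ≈ 0.608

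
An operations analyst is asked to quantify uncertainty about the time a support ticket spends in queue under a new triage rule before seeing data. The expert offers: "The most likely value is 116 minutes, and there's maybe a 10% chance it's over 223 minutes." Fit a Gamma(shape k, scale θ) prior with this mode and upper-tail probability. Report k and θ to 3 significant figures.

k ≈ 5.48, θ ≈ 25.9

Gamma(k,θ) with k>1 has mode (k−1)θ, so θ = 116/(k−1).
Need P(X < 223) = 0.9 with θ tied to k this way. Start at k = 2, θ = 116: P(X<223) ≈ 0.573.
Too low — raise k to concentrate. Iterating converges to k ≈ 5.48.
Then θ = 116/(5.48−1) ≈ 25.9.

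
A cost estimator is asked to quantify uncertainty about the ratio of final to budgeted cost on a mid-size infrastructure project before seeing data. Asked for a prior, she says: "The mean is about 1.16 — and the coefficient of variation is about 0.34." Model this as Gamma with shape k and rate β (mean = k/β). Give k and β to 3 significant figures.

k ≈ 8.65, β ≈ 7.46

For Gamma(k, rate β): mean = k/β, variance = k/β², so CV = 1/√k.
CV = 0.34, hence k = 1/CV² = 8.65.
Then β = k/mean = 8.65/1.16 = 7.46.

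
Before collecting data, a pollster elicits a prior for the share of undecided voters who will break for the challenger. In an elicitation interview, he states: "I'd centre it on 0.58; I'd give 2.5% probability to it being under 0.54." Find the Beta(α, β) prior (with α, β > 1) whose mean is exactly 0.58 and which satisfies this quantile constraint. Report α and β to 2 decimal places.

With mean 0.58 fixed, write α = 0.58s, β = 0.42s where s = α+β.
Need P(θ < 0.54) = 0.025 under Beta(0.58s, 0.42s). Normal approximation: (q−m)/√(m(1−m)/s) ≈ z_{0.025} = -1.96, so s ≈ 0.58·0.42·(-1.96)²/(0.54−0.58)² = 584.9.
At s = 584.9: P(θ<0.54) ≈ 0.026. Adjusting to match 0.025 gives s ≈ 590.99.
So α = 0.58·590.99 ≈ 342.78, β = 0.42·590.99 ≈ 248.22.

α ≈ 342.78, β ≈ 248.22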